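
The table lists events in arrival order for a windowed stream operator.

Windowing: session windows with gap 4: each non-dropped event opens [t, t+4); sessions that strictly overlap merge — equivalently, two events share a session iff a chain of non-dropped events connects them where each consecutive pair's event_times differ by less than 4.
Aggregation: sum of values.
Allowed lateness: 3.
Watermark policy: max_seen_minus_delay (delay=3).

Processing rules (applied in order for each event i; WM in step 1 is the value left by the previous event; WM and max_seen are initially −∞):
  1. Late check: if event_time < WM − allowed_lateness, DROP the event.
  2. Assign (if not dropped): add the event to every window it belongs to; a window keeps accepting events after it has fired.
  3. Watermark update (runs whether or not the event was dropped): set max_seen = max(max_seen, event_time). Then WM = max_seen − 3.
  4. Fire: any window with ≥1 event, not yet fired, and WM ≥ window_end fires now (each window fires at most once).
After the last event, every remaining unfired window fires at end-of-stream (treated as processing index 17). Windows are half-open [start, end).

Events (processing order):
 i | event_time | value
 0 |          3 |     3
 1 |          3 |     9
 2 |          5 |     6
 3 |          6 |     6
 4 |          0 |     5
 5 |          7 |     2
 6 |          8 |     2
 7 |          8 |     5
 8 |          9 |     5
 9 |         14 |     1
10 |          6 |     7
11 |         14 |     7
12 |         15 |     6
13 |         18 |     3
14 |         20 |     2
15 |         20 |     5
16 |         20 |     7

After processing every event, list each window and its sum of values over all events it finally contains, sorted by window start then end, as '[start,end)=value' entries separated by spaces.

[0,13)=43 [14,24)=31

i=0 t=3 v=3: → [3,7); WM=0
i=1 t=3 v=9: → [3,7); WM=0
i=2 t=5 v=6: → [3,9); WM=2
i=3 t=6 v=6: → [3,10); WM=3
i=4 t=0 v=5: → [0,10); WM=3
i=5 t=7 v=2: → [0,11); WM=4
i=6 t=8 v=2: → [0,12); WM=5
i=7 t=8 v=5: → [0,12); WM=5
i=8 t=9 v=5: → [0,13); WM=6
i=9 t=14 v=1: → [14,18); WM=11
i=10 t=6 v=7: DROP (t<11-3); WM=11
i=11 t=14 v=7: → [14,18); WM=11
i=12 t=15 v=6: → [14,19); WM=12
i=13 t=18 v=3: → [14,22); WM=15
i=14 t=20 v=2: → [14,24); WM=17
i=15 t=20 v=5: → [14,24); WM=17
i=16 t=20 v=7: → [14,24); WM=17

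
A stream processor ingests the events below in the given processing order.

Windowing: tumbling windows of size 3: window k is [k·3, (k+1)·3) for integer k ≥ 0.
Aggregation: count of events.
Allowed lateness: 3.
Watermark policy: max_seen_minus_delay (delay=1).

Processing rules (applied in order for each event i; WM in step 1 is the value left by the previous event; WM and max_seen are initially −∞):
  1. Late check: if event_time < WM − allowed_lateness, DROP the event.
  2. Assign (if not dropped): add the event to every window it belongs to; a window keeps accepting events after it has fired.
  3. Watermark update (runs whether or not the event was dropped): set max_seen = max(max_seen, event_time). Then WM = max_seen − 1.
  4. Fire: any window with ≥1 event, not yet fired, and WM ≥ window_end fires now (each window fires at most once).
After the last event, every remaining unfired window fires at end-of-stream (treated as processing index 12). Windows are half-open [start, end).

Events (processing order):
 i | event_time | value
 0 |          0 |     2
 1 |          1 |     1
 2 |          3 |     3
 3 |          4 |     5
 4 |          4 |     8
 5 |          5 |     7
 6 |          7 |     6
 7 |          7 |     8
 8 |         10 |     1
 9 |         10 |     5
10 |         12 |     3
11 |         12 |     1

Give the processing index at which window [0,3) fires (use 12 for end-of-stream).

i=0 t=0 v=2: → [0,3); WM=-1
i=1 t=1 v=1: → [0,3); WM=0
i=2 t=3 v=3: → [3,6); WM=2
i=3 t=4 v=5: → [3,6); WM=3; [0,3) fires=2
i=4 t=4 v=8: → [3,6); WM=3
i=5 t=5 v=7: → [3,6); WM=4
i=6 t=7 v=6: → [6,9); WM=6; [3,6) fires=4
i=7 t=7 v=8: → [6,9); WM=6
i=8 t=10 v=1: → [9,12); WM=9; [6,9) fires=2
i=9 t=10 v=5: → [9,12); WM=9
i=10 t=12 v=3: → [12,15); WM=11
i=11 t=12 v=1: → [12,15); WM=11

3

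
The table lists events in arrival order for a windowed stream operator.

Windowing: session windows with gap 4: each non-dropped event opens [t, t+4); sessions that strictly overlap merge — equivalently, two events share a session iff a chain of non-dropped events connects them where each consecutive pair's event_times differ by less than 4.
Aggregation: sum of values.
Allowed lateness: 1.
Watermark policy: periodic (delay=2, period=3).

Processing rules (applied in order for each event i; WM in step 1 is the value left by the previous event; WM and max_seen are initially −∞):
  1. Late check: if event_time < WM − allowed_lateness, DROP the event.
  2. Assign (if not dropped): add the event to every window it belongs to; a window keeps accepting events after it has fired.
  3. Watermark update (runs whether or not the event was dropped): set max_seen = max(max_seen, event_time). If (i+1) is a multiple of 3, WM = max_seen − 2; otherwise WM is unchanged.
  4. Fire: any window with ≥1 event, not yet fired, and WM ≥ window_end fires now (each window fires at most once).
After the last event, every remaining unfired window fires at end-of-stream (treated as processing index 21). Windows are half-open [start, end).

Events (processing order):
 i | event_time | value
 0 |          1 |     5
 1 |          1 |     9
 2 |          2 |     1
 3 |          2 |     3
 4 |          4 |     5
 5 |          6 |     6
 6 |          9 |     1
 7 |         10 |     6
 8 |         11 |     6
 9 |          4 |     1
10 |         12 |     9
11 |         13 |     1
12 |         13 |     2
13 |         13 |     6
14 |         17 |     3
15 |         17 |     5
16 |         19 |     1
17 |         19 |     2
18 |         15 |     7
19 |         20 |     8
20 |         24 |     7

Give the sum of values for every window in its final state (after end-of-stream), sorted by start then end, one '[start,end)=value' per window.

[1,17)=60 [17,24)=19 [24,28)=7

i=0 t=1 v=5: → [1,5); WM=−∞
i=1 t=1 v=9: → [1,5); WM=−∞
i=2 t=2 v=1: → [1,6); WM=0
i=3 t=2 v=3: → [1,6); WM=0
i=4 t=4 v=5: → [1,8); WM=0
i=5 t=6 v=6: → [1,10); WM=4
i=6 t=9 v=1: → [1,13); WM=4
i=7 t=10 v=6: → [1,14); WM=4
i=8 t=11 v=6: → [1,15); WM=9
i=9 t=4 v=1: DROP (t<9-1); WM=9
i=10 t=12 v=9: → [1,16); WM=9
i=11 t=13 v=1: → [1,17); WM=11
i=12 t=13 v=2: → [1,17); WM=11
i=13 t=13 v=6: → [1,17); WM=11
i=14 t=17 v=3: → [17,21); WM=15
i=15 t=17 v=5: → [17,21); WM=15
i=16 t=19 v=1: → [17,23); WM=15
i=17 t=19 v=2: → [17,23); WM=17
i=18 t=15 v=7: DROP (t<17-1); WM=17
i=19 t=20 v=8: → [17,24); WM=17
i=20 t=24 v=7: → [24,28); WM=22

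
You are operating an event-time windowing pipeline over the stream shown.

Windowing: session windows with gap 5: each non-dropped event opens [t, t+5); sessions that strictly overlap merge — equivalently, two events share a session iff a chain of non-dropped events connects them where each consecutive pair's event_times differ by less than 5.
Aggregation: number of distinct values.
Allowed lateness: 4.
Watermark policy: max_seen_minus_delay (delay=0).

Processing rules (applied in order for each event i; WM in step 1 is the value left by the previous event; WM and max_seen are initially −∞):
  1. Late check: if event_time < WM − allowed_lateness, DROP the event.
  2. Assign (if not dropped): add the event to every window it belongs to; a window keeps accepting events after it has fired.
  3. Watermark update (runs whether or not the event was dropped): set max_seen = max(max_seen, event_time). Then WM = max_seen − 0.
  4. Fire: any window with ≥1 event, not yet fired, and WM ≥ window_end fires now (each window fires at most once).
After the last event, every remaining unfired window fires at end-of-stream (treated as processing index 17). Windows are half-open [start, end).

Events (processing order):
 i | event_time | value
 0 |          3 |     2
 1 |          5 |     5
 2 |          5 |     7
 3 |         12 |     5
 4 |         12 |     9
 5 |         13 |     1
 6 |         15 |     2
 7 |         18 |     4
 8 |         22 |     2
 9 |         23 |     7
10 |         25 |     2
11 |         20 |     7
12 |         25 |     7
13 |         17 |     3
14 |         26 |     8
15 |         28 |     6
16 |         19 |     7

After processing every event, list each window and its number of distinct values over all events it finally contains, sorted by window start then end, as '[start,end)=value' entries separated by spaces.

[3,10)=3 [12,33)=8

i=0 t=3 v=2: → [3,8); WM=3
i=1 t=5 v=5: → [3,10); WM=5
i=2 t=5 v=7: → [3,10); WM=5
i=3 t=12 v=5: → [12,17); WM=12
i=4 t=12 v=9: → [12,17); WM=12
i=5 t=13 v=1: → [12,18); WM=13
i=6 t=15 v=2: → [12,20); WM=15
i=7 t=18 v=4: → [12,23); WM=18
i=8 t=22 v=2: → [12,27); WM=22
i=9 t=23 v=7: → [12,28); WM=23
i=10 t=25 v=2: → [12,30); WM=25
i=11 t=20 v=7: DROP (t<25-4); WM=25
i=12 t=25 v=7: → [12,30); WM=25
i=13 t=17 v=3: DROP (t<25-4); WM=25
i=14 t=26 v=8: → [12,31); WM=26
i=15 t=28 v=6: → [12,33); WM=28
i=16 t=19 v=7: DROP (t<28-4); WM=28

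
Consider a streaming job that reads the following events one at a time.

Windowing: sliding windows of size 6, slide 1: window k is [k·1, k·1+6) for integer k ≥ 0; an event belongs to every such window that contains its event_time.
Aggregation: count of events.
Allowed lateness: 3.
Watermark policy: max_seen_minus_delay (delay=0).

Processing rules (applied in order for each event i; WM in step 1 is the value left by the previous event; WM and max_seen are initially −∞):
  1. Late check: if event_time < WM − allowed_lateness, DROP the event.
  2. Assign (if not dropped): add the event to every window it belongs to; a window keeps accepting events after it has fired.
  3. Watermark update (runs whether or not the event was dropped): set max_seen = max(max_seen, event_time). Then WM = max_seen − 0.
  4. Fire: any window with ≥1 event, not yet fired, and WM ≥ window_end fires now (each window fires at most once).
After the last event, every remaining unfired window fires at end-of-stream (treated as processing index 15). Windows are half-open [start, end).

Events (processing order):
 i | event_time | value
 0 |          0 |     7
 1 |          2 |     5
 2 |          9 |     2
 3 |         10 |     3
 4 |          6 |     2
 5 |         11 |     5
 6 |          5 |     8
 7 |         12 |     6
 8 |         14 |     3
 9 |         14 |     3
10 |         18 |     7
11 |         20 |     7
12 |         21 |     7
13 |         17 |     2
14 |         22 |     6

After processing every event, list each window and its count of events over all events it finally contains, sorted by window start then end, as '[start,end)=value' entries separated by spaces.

i=0 t=0 v=7: → [0,6); WM=0
i=1 t=2 v=5: → [2,8),[1,7),[0,6); WM=2
i=2 t=9 v=2: → [9,15),[8,14),[7,13),[6,12),[5,11),[4,10); WM=9; [0,6) fires=2 [1,7) fires=1 [2,8) fires=1
i=3 t=10 v=3: → [10,16),[9,15),[8,14),[7,13),[6,12),[5,11); WM=10; [4,10) fires=1
i=4 t=6 v=2: DROP (t<10-3); WM=10
i=5 t=11 v=5: → [11,17),[10,16),[9,15),[8,14),[7,13),[6,12); WM=11; [5,11) fires=2
i=6 t=5 v=8: DROP (t<11-3); WM=11
i=7 t=12 v=6: → [12,18),[11,17),[10,16),[9,15),[8,14),[7,13); WM=12; [6,12) fires=3
i=8 t=14 v=3: → [14,20),[13,19),[12,18),[11,17),[10,16),[9,15); WM=14; [7,13) fires=4 [8,14) fires=4
i=9 t=14 v=3: → [14,20),[13,19),[12,18),[11,17),[10,16),[9,15); WM=14
i=10 t=18 v=7: → [18,24),[17,23),[16,22),[15,21),[14,20),[13,19); WM=18; [9,15) fires=6 [10,16) fires=5 [11,17) fires=4 [12,18) fires=3
i=11 t=20 v=7: → [20,26),[19,25),[18,24),[17,23),[16,22),[15,21); WM=20; [13,19) fires=3 [14,20) fires=3
i=12 t=21 v=7: → [21,27),[20,26),[19,25),[18,24),[17,23),[16,22); WM=21; [15,21) fires=2
i=13 t=17 v=2: DROP (t<21-3); WM=21
i=14 t=22 v=6: → [22,28),[21,27),[20,26),[19,25),[18,24),[17,23); WM=22; [16,22) fires=3

[0,6)=2 [1,7)=1 [2,8)=1 [4,10)=1 [5,11)=2 [6,12)=3 [7,13)=4 [8,14)=4 [9,15)=6 [10,16)=5 [11,17)=4 [12,18)=3 [13,19)=3 [14,20)=3 [15,21)=2 [16,22)=3 [17,23)=4 [18,24)=4 [19,25)=3 [20,26)=3 [21,27)=2 [22,28)=1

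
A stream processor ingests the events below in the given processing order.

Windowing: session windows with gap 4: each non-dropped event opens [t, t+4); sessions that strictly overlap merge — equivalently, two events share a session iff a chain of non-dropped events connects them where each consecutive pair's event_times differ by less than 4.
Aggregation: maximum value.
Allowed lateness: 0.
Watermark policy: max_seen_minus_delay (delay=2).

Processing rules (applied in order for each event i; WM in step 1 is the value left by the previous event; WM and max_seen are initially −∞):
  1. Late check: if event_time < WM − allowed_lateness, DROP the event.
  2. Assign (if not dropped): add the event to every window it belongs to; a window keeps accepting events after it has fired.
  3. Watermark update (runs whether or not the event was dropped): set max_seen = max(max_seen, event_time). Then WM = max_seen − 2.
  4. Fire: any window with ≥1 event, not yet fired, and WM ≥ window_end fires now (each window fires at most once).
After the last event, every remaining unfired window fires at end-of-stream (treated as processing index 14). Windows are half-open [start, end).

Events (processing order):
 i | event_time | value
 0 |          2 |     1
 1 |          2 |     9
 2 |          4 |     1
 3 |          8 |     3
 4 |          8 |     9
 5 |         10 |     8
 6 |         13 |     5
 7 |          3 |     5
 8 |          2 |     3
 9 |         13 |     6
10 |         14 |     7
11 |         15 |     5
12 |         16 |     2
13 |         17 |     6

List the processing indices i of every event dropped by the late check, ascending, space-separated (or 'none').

i=0 t=2 v=1: → [2,6); WM=0
i=1 t=2 v=9: → [2,6); WM=0
i=2 t=4 v=1: → [2,8); WM=2
i=3 t=8 v=3: → [8,12); WM=6
i=4 t=8 v=9: → [8,12); WM=6
i=5 t=10 v=8: → [8,14); WM=8
i=6 t=13 v=5: → [8,17); WM=11
i=7 t=3 v=5: DROP (t<11-0); WM=11
i=8 t=2 v=3: DROP (t<11-0); WM=11
i=9 t=13 v=6: → [8,17); WM=11
i=10 t=14 v=7: → [8,18); WM=12
i=11 t=15 v=5: → [8,19); WM=13
i=12 t=16 v=2: → [8,20); WM=14
i=13 t=17 v=6: → [8,21); WM=15

7 8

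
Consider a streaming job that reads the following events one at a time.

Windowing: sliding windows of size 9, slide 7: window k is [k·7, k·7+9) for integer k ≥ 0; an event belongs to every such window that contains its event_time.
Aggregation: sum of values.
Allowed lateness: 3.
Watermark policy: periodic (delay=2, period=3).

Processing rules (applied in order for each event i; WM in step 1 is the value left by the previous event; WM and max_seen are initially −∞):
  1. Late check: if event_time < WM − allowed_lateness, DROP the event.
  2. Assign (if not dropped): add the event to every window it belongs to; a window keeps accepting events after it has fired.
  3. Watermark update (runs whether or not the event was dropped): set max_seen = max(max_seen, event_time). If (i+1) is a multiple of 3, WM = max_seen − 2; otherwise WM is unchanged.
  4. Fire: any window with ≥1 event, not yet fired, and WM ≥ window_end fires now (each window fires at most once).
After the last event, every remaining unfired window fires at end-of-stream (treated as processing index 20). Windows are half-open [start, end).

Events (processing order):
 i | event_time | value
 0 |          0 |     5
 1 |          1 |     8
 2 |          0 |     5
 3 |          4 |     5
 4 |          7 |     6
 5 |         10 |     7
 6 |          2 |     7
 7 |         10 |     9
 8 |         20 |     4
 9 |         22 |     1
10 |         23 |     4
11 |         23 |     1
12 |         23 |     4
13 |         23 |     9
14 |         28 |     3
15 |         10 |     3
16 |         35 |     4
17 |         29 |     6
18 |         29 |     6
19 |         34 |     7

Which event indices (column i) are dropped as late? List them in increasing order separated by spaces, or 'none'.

6 15 18

i=0 t=0 v=5: → [0,9); WM=−∞
i=1 t=1 v=8: → [0,9); WM=−∞
i=2 t=0 v=5: → [0,9); WM=-1
i=3 t=4 v=5: → [0,9); WM=-1
i=4 t=7 v=6: → [7,16),[0,9); WM=-1
i=5 t=10 v=7: → [7,16); WM=8
i=6 t=2 v=7: DROP (t<8-3); WM=8
i=7 t=10 v=9: → [7,16); WM=8
i=8 t=20 v=4: → [14,23); WM=18; [0,9) fires=29 [7,16) fires=22
i=9 t=22 v=1: → [21,30),[14,23); WM=18
i=10 t=23 v=4: → [21,30); WM=18
i=11 t=23 v=1: → [21,30); WM=21
i=12 t=23 v=4: → [21,30); WM=21
i=13 t=23 v=9: → [21,30); WM=21
i=14 t=28 v=3: → [28,37),[21,30); WM=26; [14,23) fires=5
i=15 t=10 v=3: DROP (t<26-3); WM=26
i=16 t=35 v=4: → [35,44),[28,37); WM=26
i=17 t=29 v=6: → [28,37),[21,30); WM=33; [21,30) fires=28
i=18 t=29 v=6: DROP (t<33-3); WM=33
i=19 t=34 v=7: → [28,37); WM=33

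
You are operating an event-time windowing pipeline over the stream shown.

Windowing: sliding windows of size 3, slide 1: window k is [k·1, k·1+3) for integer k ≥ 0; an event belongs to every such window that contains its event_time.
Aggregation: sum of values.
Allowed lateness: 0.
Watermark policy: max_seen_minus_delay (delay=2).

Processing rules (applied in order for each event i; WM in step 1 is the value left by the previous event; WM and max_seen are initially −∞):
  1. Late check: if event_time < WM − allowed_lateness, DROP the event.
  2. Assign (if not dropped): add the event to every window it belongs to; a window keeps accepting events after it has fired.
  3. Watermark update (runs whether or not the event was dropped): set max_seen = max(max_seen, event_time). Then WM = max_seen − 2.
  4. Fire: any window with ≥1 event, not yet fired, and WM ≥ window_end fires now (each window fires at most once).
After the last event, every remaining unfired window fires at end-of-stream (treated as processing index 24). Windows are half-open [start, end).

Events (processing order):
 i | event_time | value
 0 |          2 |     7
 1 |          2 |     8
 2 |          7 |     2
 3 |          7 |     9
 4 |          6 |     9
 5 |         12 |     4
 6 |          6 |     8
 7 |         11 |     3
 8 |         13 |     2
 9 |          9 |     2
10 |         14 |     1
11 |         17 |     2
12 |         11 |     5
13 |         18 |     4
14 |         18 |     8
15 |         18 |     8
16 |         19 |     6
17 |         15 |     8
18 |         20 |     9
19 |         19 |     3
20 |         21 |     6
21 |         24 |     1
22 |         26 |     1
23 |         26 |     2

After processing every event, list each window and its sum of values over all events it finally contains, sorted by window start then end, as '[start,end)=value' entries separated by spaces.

[0,3)=15 [1,4)=15 [2,5)=15 [4,7)=9 [5,8)=20 [6,9)=20 [7,10)=11 [9,12)=3 [10,13)=7 [11,14)=9 [12,15)=7 [13,16)=3 [14,17)=1 [15,18)=2 [16,19)=22 [17,20)=31 [18,21)=38 [19,22)=24 [20,23)=15 [21,24)=6 [22,25)=1 [23,26)=1 [24,27)=4 [25,28)=3 [26,29)=3

i=0 t=2 v=7: → [2,5),[1,4),[0,3); WM=0
i=1 t=2 v=8: → [2,5),[1,4),[0,3); WM=0
i=2 t=7 v=2: → [7,10),[6,9),[5,8); WM=5; [0,3) fires=15 [1,4) fires=15 [2,5) fires=15
i=3 t=7 v=9: → [7,10),[6,9),[5,8); WM=5
i=4 t=6 v=9: → [6,9),[5,8),[4,7); WM=5
i=5 t=12 v=4: → [12,15),[11,14),[10,13); WM=10; [4,7) fires=9 [5,8) fires=20 [6,9) fires=20 [7,10) fires=11
i=6 t=6 v=8: DROP (t<10-0); WM=10
i=7 t=11 v=3: → [11,14),[10,13),[9,12); WM=10
i=8 t=13 v=2: → [13,16),[12,15),[11,14); WM=11
i=9 t=9 v=2: DROP (t<11-0); WM=11
i=10 t=14 v=1: → [14,17),[13,16),[12,15); WM=12; [9,12) fires=3
i=11 t=17 v=2: → [17,20),[16,19),[15,18); WM=15; [10,13) fires=7 [11,14) fires=9 [12,15) fires=7
i=12 t=11 v=5: DROP (t<15-0); WM=15
i=13 t=18 v=4: → [18,21),[17,20),[16,19); WM=16; [13,16) fires=3
i=14 t=18 v=8: → [18,21),[17,20),[16,19); WM=16
i=15 t=18 v=8: → [18,21),[17,20),[16,19); WM=16
i=16 t=19 v=6: → [19,22),[18,21),[17,20); WM=17; [14,17) fires=1
i=17 t=15 v=8: DROP (t<17-0); WM=17
i=18 t=20 v=9: → [20,23),[19,22),[18,21); WM=18; [15,18) fires=2
i=19 t=19 v=3: → [19,22),[18,21),[17,20); WM=18
i=20 t=21 v=6: → [21,24),[20,23),[19,22); WM=19; [16,19) fires=22
i=21 t=24 v=1: → [24,27),[23,26),[22,25); WM=22; [17,20) fires=31 [18,21) fires=38 [19,22) fires=24
i=22 t=26 v=1: → [26,29),[25,28),[24,27); WM=24; [20,23) fires=15 [21,24) fires=6
i=23 t=26 v=2: → [26,29),[25,28),[24,27); WM=24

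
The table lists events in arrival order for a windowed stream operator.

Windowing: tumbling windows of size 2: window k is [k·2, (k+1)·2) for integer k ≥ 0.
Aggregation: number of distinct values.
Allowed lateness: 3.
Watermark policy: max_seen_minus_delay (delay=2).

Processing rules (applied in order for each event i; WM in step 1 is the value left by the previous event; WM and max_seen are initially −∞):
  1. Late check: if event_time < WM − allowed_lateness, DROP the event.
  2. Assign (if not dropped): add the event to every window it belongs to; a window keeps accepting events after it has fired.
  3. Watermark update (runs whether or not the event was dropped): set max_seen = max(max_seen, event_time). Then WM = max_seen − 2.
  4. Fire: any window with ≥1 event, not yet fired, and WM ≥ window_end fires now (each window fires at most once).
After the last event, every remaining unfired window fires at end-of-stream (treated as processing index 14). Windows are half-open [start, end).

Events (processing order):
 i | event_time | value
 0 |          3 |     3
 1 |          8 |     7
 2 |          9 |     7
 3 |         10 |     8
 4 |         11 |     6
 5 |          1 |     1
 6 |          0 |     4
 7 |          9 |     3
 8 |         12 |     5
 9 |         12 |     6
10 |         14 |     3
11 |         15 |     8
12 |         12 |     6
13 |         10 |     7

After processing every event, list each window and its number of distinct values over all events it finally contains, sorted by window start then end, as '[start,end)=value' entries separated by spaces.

i=0 t=3 v=3: → [2,4); WM=1
i=1 t=8 v=7: → [8,10); WM=6; [2,4) fires=1
i=2 t=9 v=7: → [8,10); WM=7
i=3 t=10 v=8: → [10,12); WM=8
i=4 t=11 v=6: → [10,12); WM=9
i=5 t=1 v=1: DROP (t<9-3); WM=9
i=6 t=0 v=4: DROP (t<9-3); WM=9
i=7 t=9 v=3: → [8,10); WM=9
i=8 t=12 v=5: → [12,14); WM=10; [8,10) fires=2
i=9 t=12 v=6: → [12,14); WM=10
i=10 t=14 v=3: → [14,16); WM=12; [10,12) fires=2
i=11 t=15 v=8: → [14,16); WM=13
i=12 t=12 v=6: → [12,14); WM=13
i=13 t=10 v=7: → [10,12); WM=13

[2,4)=1 [8,10)=2 [10,12)=3 [12,14)=2 [14,16)=2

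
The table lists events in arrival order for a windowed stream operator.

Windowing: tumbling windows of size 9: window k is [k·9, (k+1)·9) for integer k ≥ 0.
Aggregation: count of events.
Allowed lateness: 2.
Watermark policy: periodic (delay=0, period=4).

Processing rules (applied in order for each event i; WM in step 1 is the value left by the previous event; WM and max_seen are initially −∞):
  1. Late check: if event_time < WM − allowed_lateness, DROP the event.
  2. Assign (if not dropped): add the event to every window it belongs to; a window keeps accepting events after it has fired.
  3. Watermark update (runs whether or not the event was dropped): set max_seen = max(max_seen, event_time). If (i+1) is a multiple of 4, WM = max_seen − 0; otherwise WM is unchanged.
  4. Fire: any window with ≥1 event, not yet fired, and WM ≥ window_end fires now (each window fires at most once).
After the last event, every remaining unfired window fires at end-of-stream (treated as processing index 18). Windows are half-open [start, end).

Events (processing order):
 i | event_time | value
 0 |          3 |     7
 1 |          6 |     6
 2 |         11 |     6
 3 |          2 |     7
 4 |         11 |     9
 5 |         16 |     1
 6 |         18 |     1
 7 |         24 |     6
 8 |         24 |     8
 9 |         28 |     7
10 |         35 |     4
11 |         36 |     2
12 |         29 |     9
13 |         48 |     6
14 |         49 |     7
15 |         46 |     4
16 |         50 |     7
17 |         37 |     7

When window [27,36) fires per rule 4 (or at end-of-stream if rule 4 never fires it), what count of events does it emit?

2

i=0 t=3 v=7: → [0,9); WM=−∞
i=1 t=6 v=6: → [0,9); WM=−∞
i=2 t=11 v=6: → [9,18); WM=−∞
i=3 t=2 v=7: → [0,9); WM=11; [0,9) fires=3
i=4 t=11 v=9: → [9,18); WM=11
i=5 t=16 v=1: → [9,18); WM=11
i=6 t=18 v=1: → [18,27); WM=11
i=7 t=24 v=6: → [18,27); WM=24; [9,18) fires=3
i=8 t=24 v=8: → [18,27); WM=24
i=9 t=28 v=7: → [27,36); WM=24
i=10 t=35 v=4: → [27,36); WM=24
i=11 t=36 v=2: → [36,45); WM=36; [18,27) fires=3 [27,36) fires=2
i=12 t=29 v=9: DROP (t<36-2); WM=36
i=13 t=48 v=6: → [45,54); WM=36
i=14 t=49 v=7: → [45,54); WM=36
i=15 t=46 v=4: → [45,54); WM=49; [36,45) fires=1
i=16 t=50 v=7: → [45,54); WM=49
i=17 t=37 v=7: DROP (t<49-2); WM=49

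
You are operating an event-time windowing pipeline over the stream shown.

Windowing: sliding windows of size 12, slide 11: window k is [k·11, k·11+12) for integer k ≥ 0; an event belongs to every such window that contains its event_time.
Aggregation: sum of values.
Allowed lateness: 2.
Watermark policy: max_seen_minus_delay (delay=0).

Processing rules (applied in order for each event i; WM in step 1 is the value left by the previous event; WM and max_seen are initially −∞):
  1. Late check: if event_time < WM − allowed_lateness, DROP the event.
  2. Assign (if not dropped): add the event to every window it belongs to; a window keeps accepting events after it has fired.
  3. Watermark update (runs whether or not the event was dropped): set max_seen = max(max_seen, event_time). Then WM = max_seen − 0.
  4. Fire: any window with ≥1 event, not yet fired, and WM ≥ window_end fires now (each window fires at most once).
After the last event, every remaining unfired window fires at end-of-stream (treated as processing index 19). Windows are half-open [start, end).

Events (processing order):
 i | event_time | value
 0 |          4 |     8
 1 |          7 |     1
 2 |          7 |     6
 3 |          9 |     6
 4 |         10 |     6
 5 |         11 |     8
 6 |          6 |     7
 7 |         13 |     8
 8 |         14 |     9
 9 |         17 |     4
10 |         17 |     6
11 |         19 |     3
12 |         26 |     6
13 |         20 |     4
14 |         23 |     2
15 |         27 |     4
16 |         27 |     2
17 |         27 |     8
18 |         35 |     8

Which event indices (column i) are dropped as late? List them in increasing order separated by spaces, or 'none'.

i=0 t=4 v=8: → [0,12); WM=4
i=1 t=7 v=1: → [0,12); WM=7
i=2 t=7 v=6: → [0,12); WM=7
i=3 t=9 v=6: → [0,12); WM=9
i=4 t=10 v=6: → [0,12); WM=10
i=5 t=11 v=8: → [11,23),[0,12); WM=11
i=6 t=6 v=7: DROP (t<11-2); WM=11
i=7 t=13 v=8: → [11,23); WM=13; [0,12) fires=35
i=8 t=14 v=9: → [11,23); WM=14
i=9 t=17 v=4: → [11,23); WM=17
i=10 t=17 v=6: → [11,23); WM=17
i=11 t=19 v=3: → [11,23); WM=19
i=12 t=26 v=6: → [22,34); WM=26; [11,23) fires=38
i=13 t=20 v=4: DROP (t<26-2); WM=26
i=14 t=23 v=2: DROP (t<26-2); WM=26
i=15 t=27 v=4: → [22,34); WM=27
i=16 t=27 v=2: → [22,34); WM=27
i=17 t=27 v=8: → [22,34); WM=27
i=18 t=35 v=8: → [33,45); WM=35; [22,34) fires=20

6 13 14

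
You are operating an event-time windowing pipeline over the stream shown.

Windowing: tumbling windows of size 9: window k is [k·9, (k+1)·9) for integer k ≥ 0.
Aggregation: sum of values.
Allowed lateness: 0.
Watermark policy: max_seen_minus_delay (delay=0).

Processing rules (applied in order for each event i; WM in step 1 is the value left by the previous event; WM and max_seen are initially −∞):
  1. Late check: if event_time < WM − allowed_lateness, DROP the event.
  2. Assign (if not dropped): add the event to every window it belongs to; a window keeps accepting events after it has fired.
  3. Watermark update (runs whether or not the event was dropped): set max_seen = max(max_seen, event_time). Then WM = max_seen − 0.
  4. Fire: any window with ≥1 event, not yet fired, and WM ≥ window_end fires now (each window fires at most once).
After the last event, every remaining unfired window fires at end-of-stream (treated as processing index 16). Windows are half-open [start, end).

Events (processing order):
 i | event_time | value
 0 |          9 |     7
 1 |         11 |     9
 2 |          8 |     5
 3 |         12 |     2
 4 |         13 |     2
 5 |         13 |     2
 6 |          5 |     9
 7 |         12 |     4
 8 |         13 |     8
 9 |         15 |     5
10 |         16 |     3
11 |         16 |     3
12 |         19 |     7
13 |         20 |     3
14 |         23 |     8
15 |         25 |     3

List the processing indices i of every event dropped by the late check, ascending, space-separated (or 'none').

i=0 t=9 v=7: → [9,18); WM=9
i=1 t=11 v=9: → [9,18); WM=11
i=2 t=8 v=5: DROP (t<11-0); WM=11
i=3 t=12 v=2: → [9,18); WM=12
i=4 t=13 v=2: → [9,18); WM=13
i=5 t=13 v=2: → [9,18); WM=13
i=6 t=5 v=9: DROP (t<13-0); WM=13
i=7 t=12 v=4: DROP (t<13-0); WM=13
i=8 t=13 v=8: → [9,18); WM=13
i=9 t=15 v=5: → [9,18); WM=15
i=10 t=16 v=3: → [9,18); WM=16
i=11 t=16 v=3: → [9,18); WM=16
i=12 t=19 v=7: → [18,27); WM=19; [9,18) fires=41
i=13 t=20 v=3: → [18,27); WM=20
i=14 t=23 v=8: → [18,27); WM=23
i=15 t=25 v=3: → [18,27); WM=25

2 6 7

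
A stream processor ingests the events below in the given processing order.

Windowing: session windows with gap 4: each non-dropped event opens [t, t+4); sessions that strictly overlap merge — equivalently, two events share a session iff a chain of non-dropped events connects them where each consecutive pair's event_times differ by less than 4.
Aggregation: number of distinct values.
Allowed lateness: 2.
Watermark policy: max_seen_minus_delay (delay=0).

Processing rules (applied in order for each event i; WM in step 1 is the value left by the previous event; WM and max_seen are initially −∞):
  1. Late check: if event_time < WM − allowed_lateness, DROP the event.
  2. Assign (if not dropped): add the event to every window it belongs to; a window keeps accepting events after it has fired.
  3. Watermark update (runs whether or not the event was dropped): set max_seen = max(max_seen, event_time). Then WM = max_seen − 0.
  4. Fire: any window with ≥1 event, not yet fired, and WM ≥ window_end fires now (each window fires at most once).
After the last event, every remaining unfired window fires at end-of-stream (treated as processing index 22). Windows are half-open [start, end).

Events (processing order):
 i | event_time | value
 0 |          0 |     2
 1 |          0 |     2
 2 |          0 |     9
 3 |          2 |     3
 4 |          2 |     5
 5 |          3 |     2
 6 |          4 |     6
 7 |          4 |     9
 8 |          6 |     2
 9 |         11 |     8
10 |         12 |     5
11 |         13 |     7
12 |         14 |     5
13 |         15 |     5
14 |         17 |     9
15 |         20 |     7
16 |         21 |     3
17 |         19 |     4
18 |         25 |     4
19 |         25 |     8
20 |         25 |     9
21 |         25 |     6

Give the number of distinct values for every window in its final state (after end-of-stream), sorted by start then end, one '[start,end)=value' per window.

[0,10)=5 [11,25)=6 [25,29)=4

i=0 t=0 v=2: → [0,4); WM=0
i=1 t=0 v=2: → [0,4); WM=0
i=2 t=0 v=9: → [0,4); WM=0
i=3 t=2 v=3: → [0,6); WM=2
i=4 t=2 v=5: → [0,6); WM=2
i=5 t=3 v=2: → [0,7); WM=3
i=6 t=4 v=6: → [0,8); WM=4
i=7 t=4 v=9: → [0,8); WM=4
i=8 t=6 v=2: → [0,10); WM=6
i=9 t=11 v=8: → [11,15); WM=11
i=10 t=12 v=5: → [11,16); WM=12
i=11 t=13 v=7: → [11,17); WM=13
i=12 t=14 v=5: → [11,18); WM=14
i=13 t=15 v=5: → [11,19); WM=15
i=14 t=17 v=9: → [11,21); WM=17
i=15 t=20 v=7: → [11,24); WM=20
i=16 t=21 v=3: → [11,25); WM=21
i=17 t=19 v=4: → [11,25); WM=21
i=18 t=25 v=4: → [25,29); WM=25
i=19 t=25 v=8: → [25,29); WM=25
i=20 t=25 v=9: → [25,29); WM=25
i=21 t=25 v=6: → [25,29); WM=25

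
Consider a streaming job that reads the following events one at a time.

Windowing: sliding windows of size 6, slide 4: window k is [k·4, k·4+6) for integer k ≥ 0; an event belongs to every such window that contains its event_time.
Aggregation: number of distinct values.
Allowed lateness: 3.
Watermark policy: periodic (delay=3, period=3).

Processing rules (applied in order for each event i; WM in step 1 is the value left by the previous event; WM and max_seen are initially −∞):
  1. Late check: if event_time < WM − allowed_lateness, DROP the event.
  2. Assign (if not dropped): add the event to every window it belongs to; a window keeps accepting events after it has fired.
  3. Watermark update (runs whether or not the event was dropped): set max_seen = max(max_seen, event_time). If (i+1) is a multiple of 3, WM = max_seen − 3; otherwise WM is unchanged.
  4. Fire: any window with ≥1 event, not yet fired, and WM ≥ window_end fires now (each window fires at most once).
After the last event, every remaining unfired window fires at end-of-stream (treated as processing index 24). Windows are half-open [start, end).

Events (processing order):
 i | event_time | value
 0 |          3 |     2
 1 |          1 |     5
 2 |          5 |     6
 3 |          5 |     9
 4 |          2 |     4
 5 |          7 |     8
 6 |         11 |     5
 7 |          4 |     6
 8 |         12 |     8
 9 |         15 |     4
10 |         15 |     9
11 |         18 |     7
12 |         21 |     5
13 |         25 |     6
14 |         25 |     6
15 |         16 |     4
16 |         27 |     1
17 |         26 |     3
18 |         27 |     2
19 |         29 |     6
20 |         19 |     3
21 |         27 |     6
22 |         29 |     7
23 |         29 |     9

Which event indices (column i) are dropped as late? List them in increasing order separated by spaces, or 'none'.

i=0 t=3 v=2: → [0,6); WM=−∞
i=1 t=1 v=5: → [0,6); WM=−∞
i=2 t=5 v=6: → [4,10),[0,6); WM=2
i=3 t=5 v=9: → [4,10),[0,6); WM=2
i=4 t=2 v=4: → [0,6); WM=2
i=5 t=7 v=8: → [4,10); WM=4
i=6 t=11 v=5: → [8,14); WM=4
i=7 t=4 v=6: → [4,10),[0,6); WM=4
i=8 t=12 v=8: → [12,18),[8,14); WM=9; [0,6) fires=5
i=9 t=15 v=4: → [12,18); WM=9
i=10 t=15 v=9: → [12,18); WM=9
i=11 t=18 v=7: → [16,22); WM=15; [4,10) fires=3 [8,14) fires=2
i=12 t=21 v=5: → [20,26),[16,22); WM=15
i=13 t=25 v=6: → [24,30),[20,26); WM=15
i=14 t=25 v=6: → [24,30),[20,26); WM=22; [12,18) fires=3 [16,22) fires=2
i=15 t=16 v=4: DROP (t<22-3); WM=22
i=16 t=27 v=1: → [24,30); WM=22
i=17 t=26 v=3: → [24,30); WM=24
i=18 t=27 v=2: → [24,30); WM=24
i=19 t=29 v=6: → [28,34),[24,30); WM=24
i=20 t=19 v=3: DROP (t<24-3); WM=26; [20,26) fires=2
i=21 t=27 v=6: → [24,30); WM=26
i=22 t=29 v=7: → [28,34),[24,30); WM=26
i=23 t=29 v=9: → [28,34),[24,30); WM=26

15 20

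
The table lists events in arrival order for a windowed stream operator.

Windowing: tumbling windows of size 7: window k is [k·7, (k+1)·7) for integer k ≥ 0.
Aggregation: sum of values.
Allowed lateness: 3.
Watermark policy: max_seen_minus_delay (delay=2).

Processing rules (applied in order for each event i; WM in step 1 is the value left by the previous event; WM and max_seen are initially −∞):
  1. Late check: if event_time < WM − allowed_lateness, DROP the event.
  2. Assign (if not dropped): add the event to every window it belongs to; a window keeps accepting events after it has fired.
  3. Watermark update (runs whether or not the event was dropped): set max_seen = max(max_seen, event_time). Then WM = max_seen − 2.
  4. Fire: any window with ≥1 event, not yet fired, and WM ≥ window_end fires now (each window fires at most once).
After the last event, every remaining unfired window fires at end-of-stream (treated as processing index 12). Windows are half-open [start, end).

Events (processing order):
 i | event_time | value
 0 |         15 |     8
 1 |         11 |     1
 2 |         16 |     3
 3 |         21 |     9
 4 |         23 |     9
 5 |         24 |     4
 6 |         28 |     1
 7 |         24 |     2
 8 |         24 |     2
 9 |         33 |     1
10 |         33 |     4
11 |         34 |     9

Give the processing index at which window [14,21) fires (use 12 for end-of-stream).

i=0 t=15 v=8: → [14,21); WM=13
i=1 t=11 v=1: → [7,14); WM=13
i=2 t=16 v=3: → [14,21); WM=14; [7,14) fires=1
i=3 t=21 v=9: → [21,28); WM=19
i=4 t=23 v=9: → [21,28); WM=21; [14,21) fires=11
i=5 t=24 v=4: → [21,28); WM=22
i=6 t=28 v=1: → [28,35); WM=26
i=7 t=24 v=2: → [21,28); WM=26
i=8 t=24 v=2: → [21,28); WM=26
i=9 t=33 v=1: → [28,35); WM=31; [21,28) fires=26
i=10 t=33 v=4: → [28,35); WM=31
i=11 t=34 v=9: → [28,35); WM=32

4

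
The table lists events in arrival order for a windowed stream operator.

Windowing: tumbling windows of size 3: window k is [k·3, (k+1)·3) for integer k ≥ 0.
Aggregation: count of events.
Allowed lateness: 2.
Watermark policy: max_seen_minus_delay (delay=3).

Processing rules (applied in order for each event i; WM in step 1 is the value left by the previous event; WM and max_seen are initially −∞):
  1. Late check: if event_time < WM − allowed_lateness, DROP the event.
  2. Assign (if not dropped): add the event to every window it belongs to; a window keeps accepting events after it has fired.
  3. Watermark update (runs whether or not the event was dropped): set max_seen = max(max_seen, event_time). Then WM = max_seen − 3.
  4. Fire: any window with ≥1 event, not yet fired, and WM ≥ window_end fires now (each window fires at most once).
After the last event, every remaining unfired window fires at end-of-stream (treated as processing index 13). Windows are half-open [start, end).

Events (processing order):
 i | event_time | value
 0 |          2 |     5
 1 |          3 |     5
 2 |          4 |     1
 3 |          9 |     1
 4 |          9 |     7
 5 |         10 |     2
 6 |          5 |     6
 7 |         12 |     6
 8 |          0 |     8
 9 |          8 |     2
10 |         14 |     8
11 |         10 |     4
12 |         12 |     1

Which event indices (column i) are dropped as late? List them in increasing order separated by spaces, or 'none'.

8

i=0 t=2 v=5: → [0,3); WM=-1
i=1 t=3 v=5: → [3,6); WM=0
i=2 t=4 v=1: → [3,6); WM=1
i=3 t=9 v=1: → [9,12); WM=6; [0,3) fires=1 [3,6) fires=2
i=4 t=9 v=7: → [9,12); WM=6
i=5 t=10 v=2: → [9,12); WM=7
i=6 t=5 v=6: → [3,6); WM=7
i=7 t=12 v=6: → [12,15); WM=9
i=8 t=0 v=8: DROP (t<9-2); WM=9
i=9 t=8 v=2: → [6,9); WM=9; [6,9) fires=1
i=10 t=14 v=8: → [12,15); WM=11
i=11 t=10 v=4: → [9,12); WM=11
i=12 t=12 v=1: → [12,15); WM=11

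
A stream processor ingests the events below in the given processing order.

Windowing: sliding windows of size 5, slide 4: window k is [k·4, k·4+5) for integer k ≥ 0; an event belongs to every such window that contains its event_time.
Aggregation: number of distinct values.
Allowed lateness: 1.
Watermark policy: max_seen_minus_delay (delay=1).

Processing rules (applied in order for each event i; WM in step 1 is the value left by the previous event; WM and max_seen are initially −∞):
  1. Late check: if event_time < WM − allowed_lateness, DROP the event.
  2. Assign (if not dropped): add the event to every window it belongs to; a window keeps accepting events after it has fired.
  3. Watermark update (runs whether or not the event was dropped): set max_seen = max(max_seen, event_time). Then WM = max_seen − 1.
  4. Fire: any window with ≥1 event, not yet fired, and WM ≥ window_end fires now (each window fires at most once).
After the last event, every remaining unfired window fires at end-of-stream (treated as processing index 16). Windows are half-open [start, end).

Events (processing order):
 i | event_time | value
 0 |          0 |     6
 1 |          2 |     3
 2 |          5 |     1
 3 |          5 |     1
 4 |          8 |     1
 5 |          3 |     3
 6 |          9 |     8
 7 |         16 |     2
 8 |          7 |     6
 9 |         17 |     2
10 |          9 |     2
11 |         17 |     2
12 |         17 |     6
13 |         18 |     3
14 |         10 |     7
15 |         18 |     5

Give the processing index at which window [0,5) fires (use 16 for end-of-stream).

4

i=0 t=0 v=6: → [0,5); WM=-1
i=1 t=2 v=3: → [0,5); WM=1
i=2 t=5 v=1: → [4,9); WM=4
i=3 t=5 v=1: → [4,9); WM=4
i=4 t=8 v=1: → [8,13),[4,9); WM=7; [0,5) fires=2
i=5 t=3 v=3: DROP (t<7-1); WM=7
i=6 t=9 v=8: → [8,13); WM=8
i=7 t=16 v=2: → [16,21),[12,17); WM=15; [4,9) fires=1 [8,13) fires=2
i=8 t=7 v=6: DROP (t<15-1); WM=15
i=9 t=17 v=2: → [16,21); WM=16
i=10 t=9 v=2: DROP (t<16-1); WM=16
i=11 t=17 v=2: → [16,21); WM=16
i=12 t=17 v=6: → [16,21); WM=16
i=13 t=18 v=3: → [16,21); WM=17; [12,17) fires=1
i=14 t=10 v=7: DROP (t<17-1); WM=17
i=15 t=18 v=5: → [16,21); WM=17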